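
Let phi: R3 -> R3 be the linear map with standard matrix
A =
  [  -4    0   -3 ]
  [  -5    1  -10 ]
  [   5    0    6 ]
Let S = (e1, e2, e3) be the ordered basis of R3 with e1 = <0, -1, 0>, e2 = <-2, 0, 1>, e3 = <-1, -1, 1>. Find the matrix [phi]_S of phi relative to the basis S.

[[1, 3, 3], [0, -1, -2], [0, -3, 3]]

The j-th column of [phi]_S is [phi(ej)]_S.
phi(e1) = A e1 = <0, -1, 0> = e1 + 0·e2 + 0·e3, so column 1 is <1, 0, 0>.
Repeating for e2, e3 and assembling the columns gives [[1, 3, 3], [0, -1, -2], [0, -3, 3]].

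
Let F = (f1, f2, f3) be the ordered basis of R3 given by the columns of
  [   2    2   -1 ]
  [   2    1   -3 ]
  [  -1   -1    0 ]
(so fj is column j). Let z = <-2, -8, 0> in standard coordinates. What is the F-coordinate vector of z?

We seek scalars with c_1 f1 + ... + c_3 f3 = z; equivalently solve M c = z where the columns of M are f1, ..., f3.
Gaussian elimination on [M | z] yields c = (-2, 2, 2).
Check: -2f1 + 2f2 + 2f3 = <-2, -8, 0>.

<-2, 2, 2>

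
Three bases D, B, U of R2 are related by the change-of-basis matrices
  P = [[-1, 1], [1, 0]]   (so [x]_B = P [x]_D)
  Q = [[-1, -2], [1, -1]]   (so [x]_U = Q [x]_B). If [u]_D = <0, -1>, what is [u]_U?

Composing the changes, [u]_U = Q P [u]_D.
Q P = [[-1, -1], [-2, 1]]; applying this to <0, -1> gives <1, -1>.

<1, -1>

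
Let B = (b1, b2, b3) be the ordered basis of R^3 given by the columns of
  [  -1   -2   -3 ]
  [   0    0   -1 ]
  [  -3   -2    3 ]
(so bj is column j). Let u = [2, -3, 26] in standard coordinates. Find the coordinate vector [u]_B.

[-3, -4, 3]

[u]_B is the unique c with M c = u, where M has columns b1, ..., b3.
Gaussian elimination on [M | u] yields c = (-3, -4, 3).
Check: -3b1 - 4b2 + 3b3 = [2, -3, 26].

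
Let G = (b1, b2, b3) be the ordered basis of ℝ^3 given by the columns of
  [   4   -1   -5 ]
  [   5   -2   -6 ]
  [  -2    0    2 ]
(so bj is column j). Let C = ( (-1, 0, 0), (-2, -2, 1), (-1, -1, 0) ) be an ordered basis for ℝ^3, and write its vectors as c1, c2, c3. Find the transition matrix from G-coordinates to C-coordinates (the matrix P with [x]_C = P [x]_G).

Column j of P is [bj]_C, since P maps G-coordinates to C-coordinates.
Expressing b1 in C: b1 = c1 - 2c2 - c3, so column 1 of P is (1, -2, -1).
Doing the same for each bj gives P = [[1, -1, -1], [-2, 0, 2], [-1, 2, 2]].

[[1, -1, -1], [-2, 0, 2], [-1, 2, 2]]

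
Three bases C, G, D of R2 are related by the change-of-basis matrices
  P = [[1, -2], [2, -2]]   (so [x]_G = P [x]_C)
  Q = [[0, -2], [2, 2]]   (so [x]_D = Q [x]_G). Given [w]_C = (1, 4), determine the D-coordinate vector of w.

(12, -26)

Apply P to get G-coordinates (-7, -6), then Q to get D-coordinates.
The result is [w]_D = (12, -26).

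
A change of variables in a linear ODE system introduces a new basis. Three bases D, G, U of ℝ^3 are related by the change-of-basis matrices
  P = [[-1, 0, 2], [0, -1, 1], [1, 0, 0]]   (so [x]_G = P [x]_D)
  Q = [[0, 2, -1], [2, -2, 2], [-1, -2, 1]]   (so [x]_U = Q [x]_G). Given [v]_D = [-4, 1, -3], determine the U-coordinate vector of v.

[-4, -4, 6]

Composing the changes, [v]_U = Q P [v]_D.
Q P = [[-1, -2, 2], [0, 2, 2], [2, 2, -4]]; applying this to [-4, 1, -3] gives [-4, -4, 6].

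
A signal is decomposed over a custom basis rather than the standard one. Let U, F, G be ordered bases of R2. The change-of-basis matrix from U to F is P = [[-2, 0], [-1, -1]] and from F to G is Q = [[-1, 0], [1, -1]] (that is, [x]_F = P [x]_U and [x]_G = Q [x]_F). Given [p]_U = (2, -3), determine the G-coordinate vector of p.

Apply P to get F-coordinates (-4, 1), then Q to get G-coordinates.
The result is [p]_G = (4, -5).

(4, -5)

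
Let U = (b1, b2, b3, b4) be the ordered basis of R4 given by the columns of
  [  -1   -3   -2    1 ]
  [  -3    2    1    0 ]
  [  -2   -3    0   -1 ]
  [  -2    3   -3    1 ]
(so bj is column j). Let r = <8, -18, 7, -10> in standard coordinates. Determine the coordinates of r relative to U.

[r]_U is the unique c with M c = r, where M has columns b1, ..., b4.
Row-reducing the augmented matrix [M | r] gives c = (3, -3, -3, -4).
Check: 3b1 - 3b2 - 3b3 - 4b4 = <8, -18, 7, -10>.

<3, -3, -3, -4>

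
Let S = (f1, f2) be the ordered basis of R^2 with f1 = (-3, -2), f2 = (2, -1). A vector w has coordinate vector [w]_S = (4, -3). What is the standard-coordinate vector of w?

(-18, -5)

The coordinates say w = 4f1 - 3f2; adding the scaled basis vectors gives (-18, -5).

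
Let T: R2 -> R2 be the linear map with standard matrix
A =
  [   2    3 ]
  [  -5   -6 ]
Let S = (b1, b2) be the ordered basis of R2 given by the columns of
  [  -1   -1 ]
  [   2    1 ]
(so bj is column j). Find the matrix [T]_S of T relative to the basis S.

The j-th column of [T]_S is [T(bj)]_S.
T(b1) = A b1 = [4, -7] = -3b1 - b2, so column 1 is [-3, -1].
Repeating for b2 and assembling the columns gives [[-3, 0], [-1, -1]].

[[-3, 0], [-1, -1]]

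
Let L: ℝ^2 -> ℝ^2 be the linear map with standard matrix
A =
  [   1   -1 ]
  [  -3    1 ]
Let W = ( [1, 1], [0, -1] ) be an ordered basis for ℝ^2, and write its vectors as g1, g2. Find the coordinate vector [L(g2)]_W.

Compute L(g2) = A g2 = [1, -1] in standard coordinates.
Then write this in W-coordinates: solve for y in y_1 g1 + y_2 g2 = [1, -1].
This gives y = [1, 2], which is column 2 of [L]_W.

[1, 2]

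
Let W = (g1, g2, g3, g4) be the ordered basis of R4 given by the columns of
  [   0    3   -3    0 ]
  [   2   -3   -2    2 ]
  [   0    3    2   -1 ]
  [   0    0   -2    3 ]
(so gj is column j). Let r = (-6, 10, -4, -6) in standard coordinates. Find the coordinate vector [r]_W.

(4, -2, 0, -2)

We seek scalars with c_1 g1 + ... + c_4 g4 = r; equivalently solve M c = r where the columns of M are g1, ..., g4.
Row-reducing the augmented matrix [M | r] gives c = (4, -2, 0, -2).
Check: 4g1 - 2g2 + 0·g3 - 2g4 = (-6, 10, -4, -6).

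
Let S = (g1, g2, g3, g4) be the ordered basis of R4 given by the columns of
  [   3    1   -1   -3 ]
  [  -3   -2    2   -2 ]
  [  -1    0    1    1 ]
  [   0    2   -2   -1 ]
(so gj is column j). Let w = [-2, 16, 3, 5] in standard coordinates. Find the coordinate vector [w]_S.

[-4, 3, 2, -3]

[w]_S is the unique c with M c = w, where M has columns g1, ..., g4.
Row-reducing the augmented matrix [M | w] gives c = (-4, 3, 2, -3).
Check: -4g1 + 3g2 + 2g3 - 3g4 = [-2, 16, 3, 5].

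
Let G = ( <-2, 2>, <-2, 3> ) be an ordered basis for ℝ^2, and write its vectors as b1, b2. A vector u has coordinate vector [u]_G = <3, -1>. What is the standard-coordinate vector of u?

<-4, 3>

By definition u = 3b1 - b2.
Summing componentwise gives <-4, 3>.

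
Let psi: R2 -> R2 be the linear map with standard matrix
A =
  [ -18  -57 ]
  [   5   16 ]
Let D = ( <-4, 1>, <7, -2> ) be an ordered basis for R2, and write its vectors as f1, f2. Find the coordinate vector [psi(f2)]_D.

<3, 0>

Compute psi(f2) = A f2 = <-12, 3> in standard coordinates.
Then write this in D-coordinates: solve for y in y_1 f1 + y_2 f2 = <-12, 3>.
This gives y = <3, 0>, which is column 2 of [psi]_D.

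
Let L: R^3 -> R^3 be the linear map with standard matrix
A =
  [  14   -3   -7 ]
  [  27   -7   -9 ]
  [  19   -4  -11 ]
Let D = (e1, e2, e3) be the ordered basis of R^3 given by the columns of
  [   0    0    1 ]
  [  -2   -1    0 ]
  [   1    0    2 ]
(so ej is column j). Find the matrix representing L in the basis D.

The j-th column of [L]_D is [L(ej)]_D.
L(e1) = A e1 = <-1, 5, -3> = -e1 - 3e2 - e3, so column 1 is <-1, -3, -1>.
Repeating for e2, e3 and assembling the columns gives [[-1, -2, -3], [-3, -3, -3], [-1, 3, 0]].

[[-1, -2, -3], [-3, -3, -3], [-1, 3, 0]]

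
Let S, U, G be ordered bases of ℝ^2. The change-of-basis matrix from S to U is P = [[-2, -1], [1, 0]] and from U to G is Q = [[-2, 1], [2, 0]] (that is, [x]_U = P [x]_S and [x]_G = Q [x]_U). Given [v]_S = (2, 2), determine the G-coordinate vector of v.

(14, -12)

First [v]_U = P [v]_S = (-6, 2).
Then [v]_G = Q [v]_U = (14, -12).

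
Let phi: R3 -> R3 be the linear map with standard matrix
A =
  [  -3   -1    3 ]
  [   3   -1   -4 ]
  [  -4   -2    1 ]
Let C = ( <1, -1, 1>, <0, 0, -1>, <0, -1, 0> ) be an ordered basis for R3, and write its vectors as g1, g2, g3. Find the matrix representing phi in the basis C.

With P the matrix whose columns are g1, ..., g3, [phi]_C = P^(-1) A P.
Column by column: phi(g1) = A g1 = <1, 0, -1>; its C-coordinates <1, 2, -1> give column 1.
Continuing for each basis vector yields [phi]_C = [[1, -3, 1], [2, -2, -1], [-1, -1, -2]].

[[1, -3, 1], [2, -2, -1], [-1, -1, -2]]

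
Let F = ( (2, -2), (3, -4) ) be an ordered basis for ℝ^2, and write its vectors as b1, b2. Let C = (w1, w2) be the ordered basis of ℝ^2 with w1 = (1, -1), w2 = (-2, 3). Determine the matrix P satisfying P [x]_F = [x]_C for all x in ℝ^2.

[[2, 1], [0, -1]]

Let M have columns bj and N have columns wj. Then for every x, N [x]_C = x = M [x]_F, so P = N^(-1) M.
Since det N = 1, N^(-1) has integer entries; multiplying gives P = [[2, 1], [0, -1]].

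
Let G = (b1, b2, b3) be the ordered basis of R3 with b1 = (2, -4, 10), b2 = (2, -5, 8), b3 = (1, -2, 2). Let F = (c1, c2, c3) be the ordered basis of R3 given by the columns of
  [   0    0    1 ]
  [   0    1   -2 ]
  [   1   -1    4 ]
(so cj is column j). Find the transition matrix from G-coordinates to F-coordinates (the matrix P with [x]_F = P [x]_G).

Column j of P is [bj]_F, since P maps G-coordinates to F-coordinates.
Expressing b1 in F: b1 = 2c1 + 0·c2 + 2c3, so column 1 of P is (2, 0, 2).
Doing the same for each bj gives P = [[2, -1, -2], [0, -1, 0], [2, 2, 1]].

[[2, -1, -2], [0, -1, 0], [2, 2, 1]]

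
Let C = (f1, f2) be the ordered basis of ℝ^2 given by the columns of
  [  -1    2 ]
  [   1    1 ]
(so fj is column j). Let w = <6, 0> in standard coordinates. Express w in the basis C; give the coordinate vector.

[w]_C is the unique c with M c = w, where M has columns f1, f2.
System: -c_1 + 2c_2 = 6, c_1 + c_2 = 0; solving gives c_1 = -2, c_2 = 2.
Check: -2f1 + 2f2 = <6, 0>.

<-2, 2>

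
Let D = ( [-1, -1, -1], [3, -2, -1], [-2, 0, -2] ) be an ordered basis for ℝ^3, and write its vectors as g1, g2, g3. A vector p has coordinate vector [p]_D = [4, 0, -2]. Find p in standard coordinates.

[0, -4, 0]

By definition p = 4g1 + 0·g2 - 2g3.
Summing componentwise gives [0, -4, 0].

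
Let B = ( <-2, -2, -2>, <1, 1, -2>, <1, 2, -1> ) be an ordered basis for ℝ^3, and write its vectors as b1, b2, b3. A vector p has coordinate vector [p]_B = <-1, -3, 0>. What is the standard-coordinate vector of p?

<-1, -1, 8>

By definition p = -b1 - 3b2 + 0·b3.
Summing componentwise gives <-1, -1, 8>.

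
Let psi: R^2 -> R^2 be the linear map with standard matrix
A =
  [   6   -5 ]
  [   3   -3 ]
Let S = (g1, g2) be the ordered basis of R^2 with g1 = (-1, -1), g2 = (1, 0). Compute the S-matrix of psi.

[[0, -3], [-1, 3]]

The j-th column of [psi]_S is [psi(gj)]_S.
psi(g1) = A g1 = (-1, 0) = 0·g1 - g2, so column 1 is (0, -1).
Repeating for g2 and assembling the columns gives [[0, -3], [-1, 3]].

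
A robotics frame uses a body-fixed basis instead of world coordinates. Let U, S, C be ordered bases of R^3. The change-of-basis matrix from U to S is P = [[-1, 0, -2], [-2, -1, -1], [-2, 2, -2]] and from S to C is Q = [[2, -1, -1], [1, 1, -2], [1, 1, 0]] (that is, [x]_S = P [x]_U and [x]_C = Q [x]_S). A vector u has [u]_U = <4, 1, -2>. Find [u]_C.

<9, -3, -7>

Composing the changes, [u]_C = Q P [u]_U.
Q P = [[2, -1, -1], [1, -5, 1], [-3, -1, -3]]; applying this to <4, 1, -2> gives <9, -3, -7>.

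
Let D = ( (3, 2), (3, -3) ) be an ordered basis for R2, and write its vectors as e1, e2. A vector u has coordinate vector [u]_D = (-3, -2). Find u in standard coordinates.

u = M [u]_D, where M has columns e1, e2.
Carrying out the matrix-vector product, u = (-15, 0).

(-15, 0)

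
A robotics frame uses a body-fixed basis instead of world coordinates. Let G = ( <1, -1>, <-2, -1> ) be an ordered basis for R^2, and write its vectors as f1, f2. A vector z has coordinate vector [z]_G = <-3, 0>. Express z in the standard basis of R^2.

By definition z = -3f1 + 0·f2.
Summing componentwise gives <-3, 3>.

<-3, 3>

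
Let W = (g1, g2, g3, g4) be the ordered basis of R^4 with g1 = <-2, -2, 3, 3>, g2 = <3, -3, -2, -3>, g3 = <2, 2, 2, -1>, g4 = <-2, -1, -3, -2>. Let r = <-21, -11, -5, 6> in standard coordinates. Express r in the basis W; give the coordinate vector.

<3, -1, -2, 4>

We seek scalars with c_1 g1 + ... + c_4 g4 = r; equivalently solve M c = r where the columns of M are g1, ..., g4.
Solving this 4x4 system gives c = (3, -1, -2, 4).
Check: 3g1 - g2 - 2g3 + 4g4 = <-21, -11, -5, 6>.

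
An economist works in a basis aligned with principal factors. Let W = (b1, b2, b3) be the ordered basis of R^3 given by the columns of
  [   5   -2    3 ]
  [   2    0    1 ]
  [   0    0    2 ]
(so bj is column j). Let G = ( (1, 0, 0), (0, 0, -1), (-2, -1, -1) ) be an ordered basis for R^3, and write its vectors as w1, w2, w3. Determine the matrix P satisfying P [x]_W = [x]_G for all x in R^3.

[[1, -2, 1], [2, 0, -1], [-2, 0, -1]]

Column j of P is [bj]_G, since P maps W-coordinates to G-coordinates.
Expressing b1 in G: b1 = w1 + 2w2 - 2w3, so column 1 of P is (1, 2, -2).
Doing the same for each bj gives P = [[1, -2, 1], [2, 0, -1], [-2, 0, -1]].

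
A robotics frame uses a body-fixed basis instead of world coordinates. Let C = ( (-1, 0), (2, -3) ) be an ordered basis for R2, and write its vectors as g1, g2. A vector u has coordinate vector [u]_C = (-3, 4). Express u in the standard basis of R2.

The coordinates say u = -3g1 + 4g2; adding the scaled basis vectors gives (11, -12).

(11, -12)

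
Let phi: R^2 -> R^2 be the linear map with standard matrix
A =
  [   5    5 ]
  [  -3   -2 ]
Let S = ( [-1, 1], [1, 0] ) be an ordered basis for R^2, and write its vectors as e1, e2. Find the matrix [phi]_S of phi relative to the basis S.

[[1, -3], [1, 2]]

Let P have columns e1, e2. Then [phi]_S = P^(-1) A P.
Here det P = -1, so P^(-1) is integer; computing A P first and then P^(-1)(A P) gives [[1, -3], [1, 2]].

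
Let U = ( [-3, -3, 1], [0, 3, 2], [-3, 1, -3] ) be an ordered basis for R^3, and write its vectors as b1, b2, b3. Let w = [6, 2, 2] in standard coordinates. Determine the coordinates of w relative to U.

[-1, 0, -1]

Write w = c_1 b1 + ... + c_3 b3 and solve for the c_i.
Row-reducing the augmented matrix [M | w] gives c = (-1, 0, -1).
Check: -b1 + 0·b2 - b3 = [6, 2, 2].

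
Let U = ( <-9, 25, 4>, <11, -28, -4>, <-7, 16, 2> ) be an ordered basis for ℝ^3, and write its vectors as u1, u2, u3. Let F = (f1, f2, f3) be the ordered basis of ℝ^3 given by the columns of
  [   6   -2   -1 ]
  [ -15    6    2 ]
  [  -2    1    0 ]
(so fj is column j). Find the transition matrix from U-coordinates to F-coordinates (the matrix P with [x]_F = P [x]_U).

Take x = uj: its U-coordinates are the j-th standard unit vector, so P e_j — column j of P — equals [uj]_F.
u1 = -f1 + 2f2 - f3, giving column 1 = <-1, 2, -1>; repeating for each j gives P = [[-1, 2, -2], [2, 0, -2], [-1, 1, -1]].

[[-1, 2, -2], [2, 0, -2], [-1, 1, -1]]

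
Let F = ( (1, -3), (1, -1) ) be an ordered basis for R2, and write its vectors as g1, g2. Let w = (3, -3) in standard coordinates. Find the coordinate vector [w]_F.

(0, 3)

Write w = c_1 g1 + c_2 g2 and solve for the c_i.
System: c_1 + c_2 = 3, -3c_1 - c_2 = -3; solving gives c_1 = 0, c_2 = 3.
Check: 0·g1 + 3g2 = (3, -3).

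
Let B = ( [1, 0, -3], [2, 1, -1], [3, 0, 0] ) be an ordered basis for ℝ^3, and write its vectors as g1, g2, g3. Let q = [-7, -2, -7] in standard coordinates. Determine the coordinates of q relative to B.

[q]_B is the unique c with M c = q, where M has columns g1, ..., g3.
Gaussian elimination on [M | q] yields c = (3, -2, -2).
Check: 3g1 - 2g2 - 2g3 = [-7, -2, -7].

[3, -2, -2]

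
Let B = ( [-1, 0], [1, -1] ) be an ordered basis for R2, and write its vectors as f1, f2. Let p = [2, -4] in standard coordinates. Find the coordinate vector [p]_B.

Write p = c_1 f1 + c_2 f2 and solve for the c_i.
System: -c_1 + c_2 = 2, 0c_1 - c_2 = -4; solving gives c_1 = 2, c_2 = 4.
Check: 2f1 + 4f2 = [2, -4].

[2, 4]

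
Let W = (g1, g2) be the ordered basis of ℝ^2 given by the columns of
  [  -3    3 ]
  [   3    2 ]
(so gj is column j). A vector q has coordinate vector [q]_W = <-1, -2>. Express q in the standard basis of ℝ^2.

The coordinates say q = -g1 - 2g2; adding the scaled basis vectors gives <-3, -7>.

<-3, -7>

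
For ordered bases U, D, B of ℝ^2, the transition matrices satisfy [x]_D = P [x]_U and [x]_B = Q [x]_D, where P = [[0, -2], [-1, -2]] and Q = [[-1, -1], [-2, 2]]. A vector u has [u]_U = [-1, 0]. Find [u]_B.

[-1, 2]

First [u]_D = P [u]_U = [0, 1].
Then [u]_B = Q [u]_D = [-1, 2].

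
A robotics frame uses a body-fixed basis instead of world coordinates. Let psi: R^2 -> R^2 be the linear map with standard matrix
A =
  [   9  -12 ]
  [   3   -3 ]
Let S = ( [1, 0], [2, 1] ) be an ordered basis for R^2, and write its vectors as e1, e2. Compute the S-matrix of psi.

[[3, 0], [3, 3]]

With P the matrix whose columns are e1, e2, [psi]_S = P^(-1) A P.
Column by column: psi(e1) = A e1 = [9, 3]; its S-coordinates [3, 3] give column 1.
Continuing for each basis vector yields [psi]_S = [[3, 0], [3, 3]].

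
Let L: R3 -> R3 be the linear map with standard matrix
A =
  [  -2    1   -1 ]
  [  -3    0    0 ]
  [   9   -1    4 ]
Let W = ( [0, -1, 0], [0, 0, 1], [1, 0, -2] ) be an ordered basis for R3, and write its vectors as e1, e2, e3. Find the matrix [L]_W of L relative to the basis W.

[[0, 0, 3], [-1, 2, 1], [-1, -1, 0]]

The j-th column of [L]_W is [L(ej)]_W.
L(e1) = A e1 = [-1, 0, 1] = 0·e1 - e2 - e3, so column 1 is [0, -1, -1].
Repeating for e2, e3 and assembling the columns gives [[0, 0, 3], [-1, 2, 1], [-1, -1, 0]].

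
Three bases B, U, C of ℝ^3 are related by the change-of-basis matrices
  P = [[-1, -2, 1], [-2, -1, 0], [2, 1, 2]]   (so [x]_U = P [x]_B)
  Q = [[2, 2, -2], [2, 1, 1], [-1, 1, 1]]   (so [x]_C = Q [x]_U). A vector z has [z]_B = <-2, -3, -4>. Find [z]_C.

Apply P to get U-coordinates <4, 7, -15>, then Q to get C-coordinates.
The result is [z]_C = <52, 0, -12>.

<52, 0, -12>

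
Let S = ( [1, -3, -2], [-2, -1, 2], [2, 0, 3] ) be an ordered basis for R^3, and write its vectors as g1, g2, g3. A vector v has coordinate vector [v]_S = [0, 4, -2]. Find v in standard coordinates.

[-12, -4, 2]

The coordinates say v = 0·g1 + 4g2 - 2g3; adding the scaled basis vectors gives [-12, -4, 2].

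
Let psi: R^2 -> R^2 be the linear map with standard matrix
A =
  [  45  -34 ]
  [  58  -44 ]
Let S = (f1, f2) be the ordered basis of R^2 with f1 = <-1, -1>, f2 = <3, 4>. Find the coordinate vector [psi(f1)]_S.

<2, -3>

Column 1 of [psi]_S is the S-coordinate vector of psi(f1).
In standard coordinates psi(f1) = A f1 = <-11, -14>.
Converting to S: <-11, -14> = 2f1 - 3f2, so the coordinate vector is <2, -3>.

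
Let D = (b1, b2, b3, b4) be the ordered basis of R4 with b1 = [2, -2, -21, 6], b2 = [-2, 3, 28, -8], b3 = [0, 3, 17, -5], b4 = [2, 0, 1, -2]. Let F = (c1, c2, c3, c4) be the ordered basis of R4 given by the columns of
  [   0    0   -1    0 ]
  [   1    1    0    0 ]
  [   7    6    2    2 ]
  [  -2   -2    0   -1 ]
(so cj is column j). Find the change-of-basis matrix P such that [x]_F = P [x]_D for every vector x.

Let M have columns bj and N have columns cj. Then for every x, N [x]_F = x = M [x]_D, so P = N^(-1) M.
Since det N = -1, N^(-1) has integer entries; multiplying gives P = [[-1, 2, 1, 1], [-1, 1, 2, -1], [-2, 2, 0, -2], [-2, 2, -1, 2]].

[[-1, 2, 1, 1], [-1, 1, 2, -1], [-2, 2, 0, -2], [-2, 2, -1, 2]]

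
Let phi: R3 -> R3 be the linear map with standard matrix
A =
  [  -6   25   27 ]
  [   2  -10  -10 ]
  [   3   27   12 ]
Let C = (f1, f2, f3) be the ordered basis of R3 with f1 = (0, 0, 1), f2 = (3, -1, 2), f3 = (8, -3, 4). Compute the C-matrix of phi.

The j-th column of [phi]_C is [phi(fj)]_C.
phi(f1) = A f1 = (27, -10, 12) = -2f1 + f2 + 3f3, so column 1 is (-2, 1, 3).
Repeating for f2, f3 and assembling the columns gives [[-2, 0, -3], [1, 1, 3], [3, 1, -3]].

[[-2, 0, -3], [1, 1, 3], [3, 1, -3]]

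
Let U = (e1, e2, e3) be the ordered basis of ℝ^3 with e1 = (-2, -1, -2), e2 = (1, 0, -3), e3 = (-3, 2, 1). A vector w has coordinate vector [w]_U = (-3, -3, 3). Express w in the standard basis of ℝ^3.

(-6, 9, 18)

By definition w = -3e1 - 3e2 + 3e3.
Summing componentwise gives (-6, 9, 18).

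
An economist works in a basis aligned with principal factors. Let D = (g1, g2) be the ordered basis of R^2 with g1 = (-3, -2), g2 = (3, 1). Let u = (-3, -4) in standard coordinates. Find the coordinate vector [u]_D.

Write u = c_1 g1 + c_2 g2 and solve for the c_i.
System: -3c_1 + 3c_2 = -3, -2c_1 + c_2 = -4; solving gives c_1 = 3, c_2 = 2.
Check: 3g1 + 2g2 = (-3, -4).

(3, 2)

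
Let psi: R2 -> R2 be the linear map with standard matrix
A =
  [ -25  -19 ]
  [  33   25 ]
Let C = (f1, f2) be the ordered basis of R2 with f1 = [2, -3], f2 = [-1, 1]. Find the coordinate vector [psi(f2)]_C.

[2, -2]

Compute psi(f2) = A f2 = [6, -8] in standard coordinates.
Then write this in C-coordinates: solve for y in y_1 f1 + y_2 f2 = [6, -8].
This gives y = [2, -2], which is column 2 of [psi]_C.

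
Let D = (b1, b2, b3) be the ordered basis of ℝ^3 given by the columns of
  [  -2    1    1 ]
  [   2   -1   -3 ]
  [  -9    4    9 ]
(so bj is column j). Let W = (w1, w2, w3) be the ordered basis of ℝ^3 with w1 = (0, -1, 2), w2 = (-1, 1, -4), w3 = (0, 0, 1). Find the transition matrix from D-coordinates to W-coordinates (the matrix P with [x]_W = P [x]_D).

[[0, 0, 2], [2, -1, -1], [-1, 0, 1]]

Take x = bj: its D-coordinates are the j-th standard unit vector, so P e_j — column j of P — equals [bj]_W.
b1 = 0·w1 + 2w2 - w3, giving column 1 = (0, 2, -1); repeating for each j gives P = [[0, 0, 2], [2, -1, -1], [-1, 0, 1]].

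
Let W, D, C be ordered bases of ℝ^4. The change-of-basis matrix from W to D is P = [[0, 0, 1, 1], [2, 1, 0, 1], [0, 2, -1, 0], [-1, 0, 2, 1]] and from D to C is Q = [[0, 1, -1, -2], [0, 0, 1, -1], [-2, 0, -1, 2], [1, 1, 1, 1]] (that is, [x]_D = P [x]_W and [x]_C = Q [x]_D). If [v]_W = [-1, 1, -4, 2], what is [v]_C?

[5, 11, -12, 0]

First [v]_D = P [v]_W = [-2, 1, 6, -5].
Then [v]_C = Q [v]_D = [5, 11, -12, 0].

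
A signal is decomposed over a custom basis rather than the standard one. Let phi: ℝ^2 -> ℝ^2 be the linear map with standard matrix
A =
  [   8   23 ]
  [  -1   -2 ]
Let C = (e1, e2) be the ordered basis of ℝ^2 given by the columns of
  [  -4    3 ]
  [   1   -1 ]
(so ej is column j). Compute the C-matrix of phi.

[[3, 2], [1, 3]]

The j-th column of [phi]_C is [phi(ej)]_C.
phi(e1) = A e1 = (-9, 2) = 3e1 + e2, so column 1 is (3, 1).
Repeating for e2 and assembling the columns gives [[3, 2], [1, 3]].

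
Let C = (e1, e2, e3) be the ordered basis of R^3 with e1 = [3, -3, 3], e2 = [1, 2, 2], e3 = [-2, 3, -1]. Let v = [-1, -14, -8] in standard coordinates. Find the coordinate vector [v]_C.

[v]_C is the unique c with M c = v, where M has columns e1, ..., e3.
Gaussian elimination on [M | v] yields c = (-1, -4, -3).
Check: -e1 - 4e2 - 3e3 = [-1, -14, -8].

[-1, -4, -3]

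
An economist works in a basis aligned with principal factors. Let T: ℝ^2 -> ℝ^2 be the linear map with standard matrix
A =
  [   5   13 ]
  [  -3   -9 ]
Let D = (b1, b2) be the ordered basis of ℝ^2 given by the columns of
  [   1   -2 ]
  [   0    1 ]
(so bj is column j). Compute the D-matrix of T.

[[-1, -3], [-3, -3]]

Let P have columns b1, b2. Then [T]_D = P^(-1) A P.
Here det P = 1, so P^(-1) is integer; computing A P first and then P^(-1)(A P) gives [[-1, -3], [-3, -3]].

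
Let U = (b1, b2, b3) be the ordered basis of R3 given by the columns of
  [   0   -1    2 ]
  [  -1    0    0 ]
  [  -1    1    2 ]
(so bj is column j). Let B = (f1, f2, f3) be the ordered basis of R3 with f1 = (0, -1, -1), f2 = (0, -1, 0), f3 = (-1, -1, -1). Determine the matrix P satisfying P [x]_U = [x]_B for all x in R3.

[[1, -2, 0], [0, 1, 2], [0, 1, -2]]

Let M have columns bj and N have columns fj. Then for every x, N [x]_B = x = M [x]_U, so P = N^(-1) M.
Since det N = 1, N^(-1) has integer entries; multiplying gives P = [[1, -2, 0], [0, 1, 2], [0, 1, -2]].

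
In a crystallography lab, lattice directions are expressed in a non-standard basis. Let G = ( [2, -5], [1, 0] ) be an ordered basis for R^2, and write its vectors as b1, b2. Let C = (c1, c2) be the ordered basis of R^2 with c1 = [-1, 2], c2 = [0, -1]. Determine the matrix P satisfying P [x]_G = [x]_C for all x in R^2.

Let M have columns bj and N have columns cj. Then for every x, N [x]_C = x = M [x]_G, so P = N^(-1) M.
Since det N = 1, N^(-1) has integer entries; multiplying gives P = [[-2, -1], [1, -2]].

[[-2, -1], [1, -2]]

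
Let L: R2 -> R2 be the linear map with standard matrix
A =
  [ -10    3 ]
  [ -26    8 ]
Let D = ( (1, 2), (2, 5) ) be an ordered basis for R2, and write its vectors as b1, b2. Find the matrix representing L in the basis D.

The j-th column of [L]_D is [L(bj)]_D.
L(b1) = A b1 = (-4, -10) = 0·b1 - 2b2, so column 1 is (0, -2).
Repeating for b2 and assembling the columns gives [[0, -1], [-2, -2]].

[[0, -1], [-2, -2]]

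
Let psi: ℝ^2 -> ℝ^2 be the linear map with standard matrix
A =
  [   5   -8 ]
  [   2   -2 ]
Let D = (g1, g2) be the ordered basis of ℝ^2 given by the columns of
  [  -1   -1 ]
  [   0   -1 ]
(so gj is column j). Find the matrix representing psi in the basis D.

[[3, -3], [2, 0]]

With P the matrix whose columns are g1, g2, [psi]_D = P^(-1) A P.
Column by column: psi(g1) = A g1 = (-5, -2); its D-coordinates (3, 2) give column 1.
Continuing for each basis vector yields [psi]_D = [[3, -3], [2, 0]].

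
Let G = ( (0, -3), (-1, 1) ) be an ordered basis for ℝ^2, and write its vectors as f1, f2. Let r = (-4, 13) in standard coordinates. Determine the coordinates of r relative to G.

(-3, 4)

Write r = c_1 f1 + c_2 f2 and solve for the c_i.
System: 0c_1 - c_2 = -4, -3c_1 + c_2 = 13; solving gives c_1 = -3, c_2 = 4.
Check: -3f1 + 4f2 = (-4, 13).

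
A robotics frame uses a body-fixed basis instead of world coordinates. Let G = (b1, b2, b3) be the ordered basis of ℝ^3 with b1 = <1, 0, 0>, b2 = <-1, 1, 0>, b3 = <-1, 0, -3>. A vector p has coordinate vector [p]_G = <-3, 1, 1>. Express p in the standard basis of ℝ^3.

The coordinates say p = -3b1 + b2 + b3; adding the scaled basis vectors gives <-5, 1, -3>.

<-5, 1, -3>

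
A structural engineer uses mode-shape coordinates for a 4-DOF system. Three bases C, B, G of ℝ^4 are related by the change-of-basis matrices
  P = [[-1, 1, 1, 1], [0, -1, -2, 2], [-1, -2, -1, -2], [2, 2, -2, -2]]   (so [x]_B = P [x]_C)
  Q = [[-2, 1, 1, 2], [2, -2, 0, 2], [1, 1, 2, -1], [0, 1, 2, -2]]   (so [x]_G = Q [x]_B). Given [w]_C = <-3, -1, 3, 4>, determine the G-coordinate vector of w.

<-65, -32, 22, 35>

Composing the changes, [w]_G = Q P [w]_C.
Q P = [[5, -1, -9, -6], [2, 8, 2, -6], [-5, -6, -1, 1], [-6, -9, 0, 2]]; applying this to <-3, -1, 3, 4> gives <-65, -32, 22, 35>.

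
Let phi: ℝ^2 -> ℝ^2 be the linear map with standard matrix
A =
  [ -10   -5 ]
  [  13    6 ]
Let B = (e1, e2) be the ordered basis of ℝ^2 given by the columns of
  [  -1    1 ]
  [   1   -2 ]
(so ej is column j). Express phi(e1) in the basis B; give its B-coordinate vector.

[-3, 2]

Compute phi(e1) = A e1 = [5, -7] in standard coordinates.
Then write this in B-coordinates: solve for y in y_1 e1 + y_2 e2 = [5, -7].
This gives y = [-3, 2], which is column 1 of [phi]_B.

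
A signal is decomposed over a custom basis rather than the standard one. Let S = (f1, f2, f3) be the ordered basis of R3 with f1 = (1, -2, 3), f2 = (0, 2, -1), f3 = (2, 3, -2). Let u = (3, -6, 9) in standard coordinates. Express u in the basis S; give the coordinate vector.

[u]_S is the unique c with M c = u, where M has columns f1, ..., f3.
Row-reducing the augmented matrix [M | u] gives c = (3, 0, 0).
Check: 3f1 + 0·f2 + 0·f3 = (3, -6, 9).

(3, 0, 0)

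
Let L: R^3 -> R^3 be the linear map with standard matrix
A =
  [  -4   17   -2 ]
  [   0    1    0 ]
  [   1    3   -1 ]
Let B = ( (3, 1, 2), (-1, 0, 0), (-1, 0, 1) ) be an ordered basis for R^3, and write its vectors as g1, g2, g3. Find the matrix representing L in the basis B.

Let P have columns g1, ..., g3. Then [L]_B = P^(-1) A P.
Here det P = 1, so P^(-1) is integer; computing A P first and then P^(-1)(A P) gives [[1, 0, 0], [0, -3, 0], [2, -1, -2]].

[[1, 0, 0], [0, -3, 0], [2, -1, -2]]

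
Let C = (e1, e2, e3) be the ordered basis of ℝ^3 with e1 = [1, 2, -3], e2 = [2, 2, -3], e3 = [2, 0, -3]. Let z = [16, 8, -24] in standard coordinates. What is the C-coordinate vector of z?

[0, 4, 4]

[z]_C is the unique c with M c = z, where M has columns e1, ..., e3.
Solving this 3x3 system gives c = (0, 4, 4).
Check: 0·e1 + 4e2 + 4e3 = [16, 8, -24].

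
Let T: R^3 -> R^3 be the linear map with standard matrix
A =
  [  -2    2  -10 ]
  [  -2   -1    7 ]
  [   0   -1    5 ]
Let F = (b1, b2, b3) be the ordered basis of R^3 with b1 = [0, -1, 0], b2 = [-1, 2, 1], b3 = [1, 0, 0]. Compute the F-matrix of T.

With P the matrix whose columns are b1, ..., b3, [T]_F = P^(-1) A P.
Column by column: T(b1) = A b1 = [-2, 1, 1]; its F-coordinates [1, 1, -1] give column 1.
Continuing for each basis vector yields [T]_F = [[1, -1, 2], [1, 3, 0], [-1, -1, -2]].

[[1, -1, 2], [1, 3, 0], [-1, -1, -2]]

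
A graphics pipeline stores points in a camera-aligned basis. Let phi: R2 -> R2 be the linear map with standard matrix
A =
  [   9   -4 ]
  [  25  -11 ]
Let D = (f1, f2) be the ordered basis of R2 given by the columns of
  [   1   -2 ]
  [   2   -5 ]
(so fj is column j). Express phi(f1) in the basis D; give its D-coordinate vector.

Column 1 of [phi]_D is the D-coordinate vector of phi(f1).
In standard coordinates phi(f1) = A f1 = <1, 3>.
Converting to D: <1, 3> = -f1 - f2, so the coordinate vector is <-1, -1>.

<-1, -1>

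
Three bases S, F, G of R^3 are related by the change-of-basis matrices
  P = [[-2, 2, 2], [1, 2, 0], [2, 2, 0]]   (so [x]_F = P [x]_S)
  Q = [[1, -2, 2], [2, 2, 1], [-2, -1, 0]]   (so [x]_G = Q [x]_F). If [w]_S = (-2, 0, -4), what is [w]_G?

(-8, -16, 10)

First [w]_F = P [w]_S = (-4, -2, -4).
Then [w]_G = Q [w]_F = (-8, -16, 10).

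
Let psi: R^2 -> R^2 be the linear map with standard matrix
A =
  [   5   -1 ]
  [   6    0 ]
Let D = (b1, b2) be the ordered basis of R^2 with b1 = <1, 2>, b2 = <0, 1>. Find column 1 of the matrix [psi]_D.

Compute psi(b1) = A b1 = <3, 6> in standard coordinates.
Then write this in D-coordinates: solve for y in y_1 b1 + y_2 b2 = <3, 6>.
This gives y = <3, 0>, which is column 1 of [psi]_D.

<3, 0>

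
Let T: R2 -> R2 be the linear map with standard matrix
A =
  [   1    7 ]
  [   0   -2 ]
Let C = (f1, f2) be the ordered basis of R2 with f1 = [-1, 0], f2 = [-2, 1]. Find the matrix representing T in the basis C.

With P the matrix whose columns are f1, f2, [T]_C = P^(-1) A P.
Column by column: T(f1) = A f1 = [-1, 0]; its C-coordinates [1, 0] give column 1.
Continuing for each basis vector yields [T]_C = [[1, -1], [0, -2]].

[[1, -1], [0, -2]]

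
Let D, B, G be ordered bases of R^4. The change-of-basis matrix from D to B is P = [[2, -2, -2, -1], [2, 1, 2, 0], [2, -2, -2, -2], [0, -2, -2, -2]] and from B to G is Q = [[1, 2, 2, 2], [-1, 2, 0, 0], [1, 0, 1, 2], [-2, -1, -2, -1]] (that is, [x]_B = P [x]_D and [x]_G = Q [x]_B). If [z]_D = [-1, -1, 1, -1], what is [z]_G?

Apply P to get B-coordinates [-1, -1, 0, 2], then Q to get G-coordinates.
The result is [z]_G = [1, -1, 3, 1].

[1, -1, 3, 1]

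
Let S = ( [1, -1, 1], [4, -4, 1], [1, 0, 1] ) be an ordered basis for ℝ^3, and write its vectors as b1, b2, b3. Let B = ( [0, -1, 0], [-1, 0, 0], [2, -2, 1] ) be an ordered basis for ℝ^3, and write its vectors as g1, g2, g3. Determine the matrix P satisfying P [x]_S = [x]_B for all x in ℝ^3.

[[-1, 2, -2], [1, -2, 1], [1, 1, 1]]

Let M have columns bj and N have columns gj. Then for every x, N [x]_B = x = M [x]_S, so P = N^(-1) M.
Since det N = -1, N^(-1) has integer entries; multiplying gives P = [[-1, 2, -2], [1, -2, 1], [1, 1, 1]].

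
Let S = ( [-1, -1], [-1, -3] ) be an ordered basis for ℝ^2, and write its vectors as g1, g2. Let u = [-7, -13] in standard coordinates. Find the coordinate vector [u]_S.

[4, 3]

[u]_S is the unique c with M c = u, where M has columns g1, g2.
System: -c_1 - c_2 = -7, -c_1 - 3c_2 = -13; solving gives c_1 = 4, c_2 = 3.
Check: 4g1 + 3g2 = [-7, -13].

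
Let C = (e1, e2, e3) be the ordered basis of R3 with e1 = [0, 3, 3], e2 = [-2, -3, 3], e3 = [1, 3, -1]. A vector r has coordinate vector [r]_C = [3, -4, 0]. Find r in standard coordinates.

[8, 21, -3]

The coordinates say r = 3e1 - 4e2 + 0·e3; adding the scaled basis vectors gives [8, 21, -3].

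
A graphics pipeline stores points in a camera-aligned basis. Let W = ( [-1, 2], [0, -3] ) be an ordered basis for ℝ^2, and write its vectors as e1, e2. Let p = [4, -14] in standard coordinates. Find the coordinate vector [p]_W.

We seek scalars with c_1 e1 + c_2 e2 = p; equivalently solve M c = p where the columns of M are e1, e2.
System: -c_1 + 0c_2 = 4, 2c_1 - 3c_2 = -14; solving gives c_1 = -4, c_2 = 2.
Check: -4e1 + 2e2 = [4, -14].

[-4, 2]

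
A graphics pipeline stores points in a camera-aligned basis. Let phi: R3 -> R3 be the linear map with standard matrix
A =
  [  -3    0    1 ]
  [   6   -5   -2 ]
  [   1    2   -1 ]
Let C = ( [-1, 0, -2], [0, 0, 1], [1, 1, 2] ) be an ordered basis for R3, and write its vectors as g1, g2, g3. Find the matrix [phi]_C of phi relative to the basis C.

With P the matrix whose columns are g1, ..., g3, [phi]_C = P^(-1) A P.
Column by column: phi(g1) = A g1 = [1, -2, 1]; its C-coordinates [-3, -1, -2] give column 1.
Continuing for each basis vector yields [phi]_C = [[-3, -3, -2], [-1, -3, 3], [-2, -2, -3]].

[[-3, -3, -2], [-1, -3, 3], [-2, -2, -3]]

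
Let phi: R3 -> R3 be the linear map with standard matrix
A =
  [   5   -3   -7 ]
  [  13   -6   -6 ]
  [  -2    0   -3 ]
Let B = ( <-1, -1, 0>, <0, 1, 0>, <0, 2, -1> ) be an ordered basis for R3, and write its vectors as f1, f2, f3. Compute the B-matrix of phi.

[[2, 3, -1], [-1, -3, -1], [-2, 0, -3]]

With P the matrix whose columns are f1, ..., f3, [phi]_B = P^(-1) A P.
Column by column: phi(f1) = A f1 = <-2, -7, 2>; its B-coordinates <2, -1, -2> give column 1.
Continuing for each basis vector yields [phi]_B = [[2, 3, -1], [-1, -3, -1], [-2, 0, -3]].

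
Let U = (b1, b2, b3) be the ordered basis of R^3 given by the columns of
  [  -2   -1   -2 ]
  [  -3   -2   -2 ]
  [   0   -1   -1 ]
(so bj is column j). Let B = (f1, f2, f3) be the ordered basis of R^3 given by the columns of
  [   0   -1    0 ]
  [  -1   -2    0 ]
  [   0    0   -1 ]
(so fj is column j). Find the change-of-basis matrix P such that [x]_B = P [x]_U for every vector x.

[[-1, 0, -2], [2, 1, 2], [0, 1, 1]]

Let M have columns bj and N have columns fj. Then for every x, N [x]_B = x = M [x]_U, so P = N^(-1) M.
Since det N = 1, N^(-1) has integer entries; multiplying gives P = [[-1, 0, -2], [2, 1, 2], [0, 1, 1]].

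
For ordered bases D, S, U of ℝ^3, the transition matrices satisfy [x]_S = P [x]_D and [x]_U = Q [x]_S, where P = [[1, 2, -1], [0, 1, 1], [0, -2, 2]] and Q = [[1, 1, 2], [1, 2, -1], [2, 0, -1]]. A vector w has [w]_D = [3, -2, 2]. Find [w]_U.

[13, -11, -14]

First [w]_S = P [w]_D = [-3, 0, 8].
Then [w]_U = Q [w]_S = [13, -11, -14].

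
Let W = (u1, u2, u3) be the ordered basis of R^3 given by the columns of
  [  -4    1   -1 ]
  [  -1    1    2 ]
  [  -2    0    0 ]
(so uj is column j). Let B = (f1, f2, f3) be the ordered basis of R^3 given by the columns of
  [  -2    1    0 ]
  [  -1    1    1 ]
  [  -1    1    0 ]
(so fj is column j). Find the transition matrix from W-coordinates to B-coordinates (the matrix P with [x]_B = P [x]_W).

[[2, -1, 1], [0, -1, 1], [1, 1, 2]]

Column j of P is [uj]_B, since P maps W-coordinates to B-coordinates.
Expressing u1 in B: u1 = 2f1 + 0·f2 + f3, so column 1 of P is [2, 0, 1].
Doing the same for each uj gives P = [[2, -1, 1], [0, -1, 1], [1, 1, 2]].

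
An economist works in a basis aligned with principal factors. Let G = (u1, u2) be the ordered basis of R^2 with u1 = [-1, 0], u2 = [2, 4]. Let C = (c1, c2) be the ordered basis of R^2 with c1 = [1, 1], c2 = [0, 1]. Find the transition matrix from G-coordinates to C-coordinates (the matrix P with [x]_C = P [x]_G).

Let M have columns uj and N have columns cj. Then for every x, N [x]_C = x = M [x]_G, so P = N^(-1) M.
Since det N = 1, N^(-1) has integer entries; multiplying gives P = [[-1, 2], [1, 2]].

[[-1, 2], [1, 2]]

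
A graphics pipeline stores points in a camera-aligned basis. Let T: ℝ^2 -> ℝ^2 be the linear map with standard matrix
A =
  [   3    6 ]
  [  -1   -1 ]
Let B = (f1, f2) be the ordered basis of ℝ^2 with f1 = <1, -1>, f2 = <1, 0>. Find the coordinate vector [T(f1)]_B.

Column 1 of [T]_B is the B-coordinate vector of T(f1).
In standard coordinates T(f1) = A f1 = <-3, 0>.
Converting to B: <-3, 0> = 0·f1 - 3f2, so the coordinate vector is <0, -3>.

<0, -3>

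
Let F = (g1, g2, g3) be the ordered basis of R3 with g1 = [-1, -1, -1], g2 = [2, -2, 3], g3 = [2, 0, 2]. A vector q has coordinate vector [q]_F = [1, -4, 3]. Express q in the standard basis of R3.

q = M [q]_F, where M has columns g1, ..., g3.
Carrying out the matrix-vector product, q = [-3, 7, -7].

[-3, 7, -7]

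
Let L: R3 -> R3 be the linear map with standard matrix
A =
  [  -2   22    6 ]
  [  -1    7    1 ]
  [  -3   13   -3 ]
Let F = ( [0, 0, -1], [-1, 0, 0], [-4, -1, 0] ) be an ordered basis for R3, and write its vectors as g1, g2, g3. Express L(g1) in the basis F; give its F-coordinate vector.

Column 1 of [L]_F is the F-coordinate vector of L(g1).
In standard coordinates L(g1) = A g1 = [-6, -1, 3].
Converting to F: [-6, -1, 3] = -3g1 + 2g2 + g3, so the coordinate vector is [-3, 2, 1].

[-3, 2, 1]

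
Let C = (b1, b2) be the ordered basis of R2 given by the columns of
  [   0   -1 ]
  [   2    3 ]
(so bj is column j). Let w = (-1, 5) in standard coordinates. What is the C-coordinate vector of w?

(1, 1)

We seek scalars with c_1 b1 + c_2 b2 = w; equivalently solve M c = w where the columns of M are b1, b2.
System: 0c_1 - c_2 = -1, 2c_1 + 3c_2 = 5; solving gives c_1 = 1, c_2 = 1.
Check: b1 + b2 = (-1, 5).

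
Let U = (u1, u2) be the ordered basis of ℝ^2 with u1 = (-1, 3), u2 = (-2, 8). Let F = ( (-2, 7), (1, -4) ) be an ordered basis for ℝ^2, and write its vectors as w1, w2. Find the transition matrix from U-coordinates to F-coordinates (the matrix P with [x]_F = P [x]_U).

Column j of P is [uj]_F, since P maps U-coordinates to F-coordinates.
Expressing u1 in F: u1 = w1 + w2, so column 1 of P is (1, 1).
Doing the same for each uj gives P = [[1, 0], [1, -2]].

[[1, 0], [1, -2]]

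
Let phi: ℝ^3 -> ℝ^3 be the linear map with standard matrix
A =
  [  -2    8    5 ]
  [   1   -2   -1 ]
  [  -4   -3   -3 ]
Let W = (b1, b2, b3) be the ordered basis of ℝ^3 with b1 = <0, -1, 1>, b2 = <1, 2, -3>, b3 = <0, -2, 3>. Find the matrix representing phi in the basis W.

Let P have columns b1, ..., b3. Then [phi]_W = P^(-1) A P.
Here det P = 1, so P^(-1) is integer; computing A P first and then P^(-1)(A P) gives [[-3, 2, 3], [-3, -1, -1], [-2, -2, -3]].

[[-3, 2, 3], [-3, -1, -1], [-2, -2, -3]]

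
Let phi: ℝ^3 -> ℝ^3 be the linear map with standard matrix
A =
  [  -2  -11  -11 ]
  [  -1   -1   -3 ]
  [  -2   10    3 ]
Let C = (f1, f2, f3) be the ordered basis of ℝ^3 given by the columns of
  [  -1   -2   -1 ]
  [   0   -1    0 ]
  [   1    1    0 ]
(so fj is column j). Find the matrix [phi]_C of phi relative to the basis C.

[[3, -3, 3], [2, 0, -1], [2, -1, -3]]

The j-th column of [phi]_C is [phi(fj)]_C.
phi(f1) = A f1 = <-9, -2, 5> = 3f1 + 2f2 + 2f3, so column 1 is <3, 2, 2>.
Repeating for f2, f3 and assembling the columns gives [[3, -3, 3], [2, 0, -1], [2, -1, -3]].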